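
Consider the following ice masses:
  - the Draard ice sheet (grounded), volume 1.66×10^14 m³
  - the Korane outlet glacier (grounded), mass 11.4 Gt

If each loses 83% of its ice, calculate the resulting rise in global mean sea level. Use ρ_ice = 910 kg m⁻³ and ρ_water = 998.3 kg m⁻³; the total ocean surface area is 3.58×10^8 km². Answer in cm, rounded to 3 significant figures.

Draard: 0.83 × 1.66×10^14 m³ × (910/998.3) = 1.256×10^14 m³ of water.
Korane: 0.83 × 11.4 Gt = 9.462×10^12 kg; dividing by ρ_w = 998.3 kg m⁻³ gives 9.478×10^9 m³ of water.
Total added water ≈ 1.256×10^14 m³ over 3.58×10^14 m² → Δh = 0.351 m = 35.1 cm.

≈ 35.1 cm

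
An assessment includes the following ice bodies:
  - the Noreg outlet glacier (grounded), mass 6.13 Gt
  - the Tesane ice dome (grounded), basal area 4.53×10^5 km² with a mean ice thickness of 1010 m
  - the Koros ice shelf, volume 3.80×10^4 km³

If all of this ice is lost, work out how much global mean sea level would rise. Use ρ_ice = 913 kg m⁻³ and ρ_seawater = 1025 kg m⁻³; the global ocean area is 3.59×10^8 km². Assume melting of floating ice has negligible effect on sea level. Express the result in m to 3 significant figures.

Noreg: 6.13 Gt = 6.130×10^12 kg; dividing by ρ_w = 1025 kg m⁻³ gives 5.980×10^9 m³ of water.
Tesane: ice volume = 4.53×10^5 km² × 1010 m = 4.575×10^5 km³; 4.575×10^5 × (913/1025) = 4.075×10^5 km³ of water.
The Koros ice shelf is floating and already displaces its own weight of water, so its melt adds essentially nothing to sea level.
Total added water ≈ 4.075×10^14 m³ over 3.59×10^14 m² → Δh = 1.14 m.

≈ 1.14 m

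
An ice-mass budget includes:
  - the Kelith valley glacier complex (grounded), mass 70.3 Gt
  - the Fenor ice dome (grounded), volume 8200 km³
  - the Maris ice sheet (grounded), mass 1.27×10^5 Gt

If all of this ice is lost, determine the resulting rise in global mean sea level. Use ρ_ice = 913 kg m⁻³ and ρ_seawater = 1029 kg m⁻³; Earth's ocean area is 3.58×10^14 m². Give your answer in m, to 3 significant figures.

≈ 0.365 m

Kelith: 70.3 Gt = 7.030×10^13 kg; dividing by ρ_w = 1029 kg m⁻³ gives 6.832×10^10 m³ of water.
Fenor: 8200 km³ × (913/1029) = 7276 km³ of water.
Maris: 1.27×10^5 Gt = 1.270×10^17 kg; dividing by ρ_w = 1029 kg m⁻³ gives 1.234×10^14 m³ of water.
Total added water ≈ 1.308×10^14 m³ over 3.58×10^14 m² → Δh = 0.365 m.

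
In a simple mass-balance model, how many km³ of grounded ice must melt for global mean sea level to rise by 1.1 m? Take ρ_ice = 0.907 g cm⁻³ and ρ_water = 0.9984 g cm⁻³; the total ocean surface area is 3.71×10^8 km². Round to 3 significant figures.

≈ 4.49×10^5 km³

Required water volume = Δh × A = 1.1 m × 3.71×10^14 m² = 4.081×10^14 m³ = 4.081×10^5 km³.
Ice volume = water volume × ρ_w/ρ_ice = 4.081×10^5 × 998.4/907 = 4.49×10^5 km³.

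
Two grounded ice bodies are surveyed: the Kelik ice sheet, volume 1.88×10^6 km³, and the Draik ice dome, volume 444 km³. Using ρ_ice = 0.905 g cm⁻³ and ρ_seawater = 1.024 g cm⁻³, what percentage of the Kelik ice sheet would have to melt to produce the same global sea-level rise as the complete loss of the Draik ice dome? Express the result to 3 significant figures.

≈ 0.0236 %

Equal sea-level rise means equal mass of meltwater, i.e. equal mass of ice lost.
Ice mass of Draik: 4.018×10^14 kg; ice mass of Kelik: 1.701×10^18 kg.
Fraction required = 4.018×10^14 / 1.701×10^18 = 2.36×10^-4 → 0.0236 %.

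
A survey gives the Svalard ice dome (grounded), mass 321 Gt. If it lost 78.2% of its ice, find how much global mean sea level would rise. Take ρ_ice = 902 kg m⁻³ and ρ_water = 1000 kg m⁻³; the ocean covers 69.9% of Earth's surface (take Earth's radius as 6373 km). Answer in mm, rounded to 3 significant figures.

Svalard: 0.782 × 321 Gt = 2.510×10^14 kg; dividing by ρ_w = 1000 kg m⁻³ gives 2.510×10^11 m³ of water.
Spread over 3.57×10^14 m² of ocean, Δh = 2.510×10^11 / 3.57×10^14 = 7.04×10^-4 m = 0.704 mm.

≈ 0.704 mm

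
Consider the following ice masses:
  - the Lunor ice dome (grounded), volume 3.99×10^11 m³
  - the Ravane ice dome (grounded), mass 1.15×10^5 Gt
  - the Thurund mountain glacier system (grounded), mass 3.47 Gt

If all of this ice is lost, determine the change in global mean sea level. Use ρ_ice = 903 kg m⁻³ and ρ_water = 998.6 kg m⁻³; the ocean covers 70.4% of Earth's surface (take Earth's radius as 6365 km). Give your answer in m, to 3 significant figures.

≈ 0.322 m

Lunor: 3.99×10^11 m³ × (903/998.6) = 3.608×10^11 m³ of water.
Ravane: 1.15×10^5 Gt = 1.150×10^17 kg; dividing by ρ_w = 998.6 kg m⁻³ gives 1.152×10^14 m³ of water.
Thurund: 3.47 Gt = 3.470×10^12 kg; dividing by ρ_w = 998.6 kg m⁻³ gives 3.475×10^9 m³ of water.
Total added water ≈ 1.155×10^14 m³ over 3.58×10^14 m² → Δh = 0.322 m.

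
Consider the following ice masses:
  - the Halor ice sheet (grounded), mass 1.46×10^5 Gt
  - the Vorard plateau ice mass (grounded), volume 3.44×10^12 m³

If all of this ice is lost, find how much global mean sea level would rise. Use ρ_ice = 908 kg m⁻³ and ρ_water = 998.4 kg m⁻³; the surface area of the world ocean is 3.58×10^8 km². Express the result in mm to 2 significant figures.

Halor: 1.46×10^5 Gt = 1.460×10^17 kg; dividing by ρ_w = 998.4 kg m⁻³ gives 1.462×10^14 m³ of water.
Vorard: 3.44×10^12 m³ × (908/998.4) = 3.129×10^12 m³ of water.
Total added water ≈ 1.494×10^14 m³ over 3.58×10^14 m² → Δh = 0.417 m = 420 mm.

≈ 420 mm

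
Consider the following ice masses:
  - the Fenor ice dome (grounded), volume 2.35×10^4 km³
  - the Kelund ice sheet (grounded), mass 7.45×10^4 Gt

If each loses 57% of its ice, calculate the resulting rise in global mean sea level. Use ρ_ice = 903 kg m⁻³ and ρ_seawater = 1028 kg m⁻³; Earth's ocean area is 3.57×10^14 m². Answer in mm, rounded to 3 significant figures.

Fenor: 0.57 × 2.35×10^4 km³ × (903/1028) = 1.177×10^4 km³ of water.
Kelund: 0.57 × 7.45×10^4 Gt = 4.246×10^16 kg; dividing by ρ_w = 1028 kg m⁻³ gives 4.131×10^13 m³ of water.
Total added water ≈ 5.307×10^13 m³ over 3.57×10^14 m² → Δh = 0.149 m = 149 mm.

≈ 149 mm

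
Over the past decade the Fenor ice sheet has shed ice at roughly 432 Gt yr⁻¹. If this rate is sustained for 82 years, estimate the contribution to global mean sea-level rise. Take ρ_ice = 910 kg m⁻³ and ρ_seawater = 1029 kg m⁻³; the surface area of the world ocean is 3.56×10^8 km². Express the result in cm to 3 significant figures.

≈ 9.67 cm

Total mass lost = 432 Gt/yr × 82 yr = 3.542×10^4 Gt = 3.542×10^16 kg.
ρ_w = 1029 kg m⁻³, so water volume = 3.542×10^16 / 1029 = 3.443×10^13 m³.
Δh = 3.443×10^13 / 3.56×10^14 = 0.0967 m = 9.67 cm.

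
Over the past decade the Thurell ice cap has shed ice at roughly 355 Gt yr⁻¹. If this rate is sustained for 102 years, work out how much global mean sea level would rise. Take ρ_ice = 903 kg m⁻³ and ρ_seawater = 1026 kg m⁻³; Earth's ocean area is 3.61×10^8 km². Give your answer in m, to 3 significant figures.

≈ 0.0978 m

Total mass lost = 355 Gt/yr × 102 yr = 3.621×10^4 Gt = 3.621×10^16 kg.
ρ_w = 1026 kg m⁻³, so water volume = 3.621×10^16 / 1026 = 3.529×10^13 m³.
Δh = 3.529×10^13 / 3.61×10^14 = 0.0978 m.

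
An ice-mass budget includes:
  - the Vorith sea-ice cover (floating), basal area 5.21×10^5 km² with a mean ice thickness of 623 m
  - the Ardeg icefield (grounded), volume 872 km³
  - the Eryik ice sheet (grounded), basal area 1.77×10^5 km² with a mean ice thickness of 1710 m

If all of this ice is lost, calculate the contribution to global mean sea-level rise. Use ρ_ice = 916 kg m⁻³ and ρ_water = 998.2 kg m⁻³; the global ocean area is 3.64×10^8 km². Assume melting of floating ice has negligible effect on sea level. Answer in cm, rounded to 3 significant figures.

The Vorith sea-ice cover is floating and already displaces its own weight of water, so its melt adds essentially nothing to sea level.
Ardeg: 872 km³ × (916/998.2) = 800.2 km³ of water.
Eryik: ice volume = 1.77×10^5 km² × 1710 m = 3.027×10^5 km³; 3.027×10^5 × (916/998.2) = 2.777×10^5 km³ of water.
Total added water ≈ 2.785×10^14 m³ over 3.64×10^14 m² → Δh = 0.765 m = 76.5 cm.

≈ 76.5 cm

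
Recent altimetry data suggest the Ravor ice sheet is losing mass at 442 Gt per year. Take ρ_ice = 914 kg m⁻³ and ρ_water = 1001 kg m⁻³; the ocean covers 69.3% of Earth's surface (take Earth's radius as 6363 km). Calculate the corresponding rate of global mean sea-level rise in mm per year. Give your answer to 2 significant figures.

≈ 1.3 mm/yr

ρ_w = 1001 kg m⁻³. Annual water volume added = 442 Gt / ρ_w = 4.420×10^14 kg / 1001 kg m⁻³ = 4.416×10^11 m³.
Δh per year = 4.416×10^11 / 3.53×10^14 = 1.25×10^-3 m = 1.3 mm.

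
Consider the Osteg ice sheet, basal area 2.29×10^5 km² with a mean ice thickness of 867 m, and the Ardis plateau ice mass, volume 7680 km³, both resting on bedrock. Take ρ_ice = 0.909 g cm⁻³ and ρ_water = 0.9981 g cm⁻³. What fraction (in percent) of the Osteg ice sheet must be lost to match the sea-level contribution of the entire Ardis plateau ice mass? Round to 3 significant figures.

≈ 3.87 %

Equal sea-level rise means equal mass of meltwater, i.e. equal mass of ice lost.
Ice mass of Ardis: 6.981×10^15 kg; ice mass of Osteg: 1.805×10^17 kg.
Fraction required = 6.981×10^15 / 1.805×10^17 = 0.0387 → 3.87 %.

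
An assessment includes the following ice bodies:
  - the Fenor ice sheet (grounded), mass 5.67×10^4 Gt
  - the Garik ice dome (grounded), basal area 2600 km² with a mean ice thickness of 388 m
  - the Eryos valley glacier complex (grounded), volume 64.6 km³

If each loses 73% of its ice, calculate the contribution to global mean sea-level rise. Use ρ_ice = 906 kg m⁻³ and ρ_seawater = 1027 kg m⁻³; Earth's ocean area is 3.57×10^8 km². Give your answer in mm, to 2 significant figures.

Fenor: 0.73 × 5.67×10^4 Gt = 4.139×10^16 kg; dividing by ρ_w = 1027 kg m⁻³ gives 4.030×10^13 m³ of water.
Garik: ice volume = 2600 km² × 388 m = 1009 km³; 0.73 × 1009 × (906/1027) = 649.7 km³ of water.
Eryos: 0.73 × 64.6 km³ × (906/1027) = 41.60 km³ of water.
Total added water ≈ 4.099×10^13 m³ over 3.57×10^14 m² → Δh = 0.115 m = 110 mm.

≈ 110 mm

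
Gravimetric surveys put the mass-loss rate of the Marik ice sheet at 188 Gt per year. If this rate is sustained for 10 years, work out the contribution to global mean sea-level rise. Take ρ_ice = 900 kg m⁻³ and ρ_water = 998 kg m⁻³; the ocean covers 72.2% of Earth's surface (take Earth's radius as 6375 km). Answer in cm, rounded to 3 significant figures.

≈ 0.511 cm

Total mass lost = 188 Gt/yr × 10 yr = 1880 Gt = 1.880×10^15 kg.
ρ_w = 998 kg m⁻³, so water volume = 1.880×10^15 / 998 = 1.884×10^12 m³.
Δh = 1.884×10^12 / 3.69×10^14 = 5.11×10^-3 m = 0.511 cm.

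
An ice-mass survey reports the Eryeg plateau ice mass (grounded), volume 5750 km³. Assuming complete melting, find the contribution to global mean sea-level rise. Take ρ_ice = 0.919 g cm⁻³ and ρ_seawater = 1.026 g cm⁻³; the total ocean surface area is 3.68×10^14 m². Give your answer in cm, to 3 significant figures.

Eryeg: 5750 km³ × (919/1026) = 5150 km³ of water.
Spread over 3.68×10^14 m² of ocean, Δh = 5.150×10^12 / 3.68×10^14 = 0.0140 m = 1.40 cm.

≈ 1.40 cm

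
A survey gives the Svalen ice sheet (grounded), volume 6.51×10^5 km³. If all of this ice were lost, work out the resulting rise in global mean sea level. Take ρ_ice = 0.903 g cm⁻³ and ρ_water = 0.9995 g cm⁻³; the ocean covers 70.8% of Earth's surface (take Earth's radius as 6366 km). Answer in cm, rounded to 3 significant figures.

Svalen: 6.51×10^5 km³ × (903/999.5) = 5.881×10^5 km³ of water.
Spread over 3.61×10^14 m² of ocean, Δh = 5.881×10^14 / 3.61×10^14 = 1.63 m = 163 cm.

≈ 163 cm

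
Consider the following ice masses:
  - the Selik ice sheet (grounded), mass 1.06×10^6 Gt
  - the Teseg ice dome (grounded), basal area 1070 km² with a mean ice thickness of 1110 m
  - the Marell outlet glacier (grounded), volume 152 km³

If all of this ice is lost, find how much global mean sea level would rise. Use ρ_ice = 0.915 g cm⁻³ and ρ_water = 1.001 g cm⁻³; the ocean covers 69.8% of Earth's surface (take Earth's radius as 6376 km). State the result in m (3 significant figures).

≈ 2.97 m

Selik: 1.06×10^6 Gt = 1.060×10^18 kg; dividing by ρ_w = 1.001 g cm⁻³ = 1001 kg m⁻³ gives 1.059×10^15 m³ of water.
Teseg: ice volume = 1070 km² × 1110 m = 1188 km³; 1188 × (915/1001) = 1086 km³ of water.
Marell: 152 km³ × (915/1001) = 138.9 km³ of water.
Total added water ≈ 1.060×10^15 m³ over 3.57×10^14 m² → Δh = 2.97 m.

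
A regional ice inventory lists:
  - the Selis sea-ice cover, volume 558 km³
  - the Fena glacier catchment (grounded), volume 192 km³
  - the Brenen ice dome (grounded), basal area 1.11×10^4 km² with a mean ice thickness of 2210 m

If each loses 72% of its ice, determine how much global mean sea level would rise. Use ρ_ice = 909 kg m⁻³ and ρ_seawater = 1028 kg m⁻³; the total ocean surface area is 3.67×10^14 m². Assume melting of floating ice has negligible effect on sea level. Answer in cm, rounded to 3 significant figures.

The Selis sea-ice cover is floating and already displaces its own weight of water, so its melt adds essentially nothing to sea level.
Fena: 0.72 × 192 km³ × (909/1028) = 122.2 km³ of water.
Brenen: ice volume = 1.11×10^4 km² × 2210 m = 2.453×10^4 km³; 0.72 × 2.453×10^4 × (909/1028) = 1.562×10^4 km³ of water.
Total added water ≈ 1.574×10^13 m³ over 3.67×10^14 m² → Δh = 0.0429 m = 4.29 cm.

≈ 4.29 cm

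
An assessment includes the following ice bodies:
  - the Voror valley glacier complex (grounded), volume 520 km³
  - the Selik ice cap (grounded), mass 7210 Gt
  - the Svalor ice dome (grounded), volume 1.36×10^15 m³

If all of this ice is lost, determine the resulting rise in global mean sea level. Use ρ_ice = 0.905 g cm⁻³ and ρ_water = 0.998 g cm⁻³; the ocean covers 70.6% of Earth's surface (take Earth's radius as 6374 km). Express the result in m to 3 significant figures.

Voror: 520 km³ × (905/998) = 471.5 km³ of water.
Selik: 7210 Gt = 7.210×10^15 kg; dividing by ρ_w = 0.998 g cm⁻³ = 998 kg m⁻³ gives 7.224×10^12 m³ of water.
Svalor: 1.36×10^15 m³ × (905/998) = 1.233×10^15 m³ of water.
Total added water ≈ 1.241×10^15 m³ over 3.60×10^14 m² → Δh = 3.44 m.

≈ 3.44 m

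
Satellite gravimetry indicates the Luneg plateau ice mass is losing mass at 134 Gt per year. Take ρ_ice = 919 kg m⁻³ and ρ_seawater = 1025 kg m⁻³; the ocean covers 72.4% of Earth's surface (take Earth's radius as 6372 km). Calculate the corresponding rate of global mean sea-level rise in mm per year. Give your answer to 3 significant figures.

ρ_w = 1025 kg m⁻³. Annual water volume added = 134 Gt / ρ_w = 1.340×10^14 kg / 1025 kg m⁻³ = 1.307×10^11 m³.
Δh per year = 1.307×10^11 / 3.69×10^14 = 3.54×10^-4 m = 0.354 mm.

≈ 0.354 mm/yr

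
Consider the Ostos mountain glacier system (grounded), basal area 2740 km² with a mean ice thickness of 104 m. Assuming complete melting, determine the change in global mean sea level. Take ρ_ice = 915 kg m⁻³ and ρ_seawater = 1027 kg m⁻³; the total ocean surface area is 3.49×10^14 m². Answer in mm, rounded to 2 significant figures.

Ostos: ice volume = 2740 km² × 104 m = 285.0 km³; 285.0 × (915/1027) = 253.9 km³ of water.
Spread over 3.49×10^14 m² of ocean, Δh = 2.539×10^11 / 3.49×10^14 = 7.27×10^-4 m = 0.73 mm.

≈ 0.73 mm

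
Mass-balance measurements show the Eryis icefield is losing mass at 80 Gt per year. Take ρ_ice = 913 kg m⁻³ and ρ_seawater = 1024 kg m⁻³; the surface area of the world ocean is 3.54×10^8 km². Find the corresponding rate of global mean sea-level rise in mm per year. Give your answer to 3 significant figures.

ρ_w = 1024 kg m⁻³. Annual water volume added = 80 Gt / ρ_w = 8.000×10^13 kg / 1024 kg m⁻³ = 7.812×10^10 m³.
Δh per year = 7.812×10^10 / 3.54×10^14 = 2.21×10^-4 m = 0.221 mm.

≈ 0.221 mm/yr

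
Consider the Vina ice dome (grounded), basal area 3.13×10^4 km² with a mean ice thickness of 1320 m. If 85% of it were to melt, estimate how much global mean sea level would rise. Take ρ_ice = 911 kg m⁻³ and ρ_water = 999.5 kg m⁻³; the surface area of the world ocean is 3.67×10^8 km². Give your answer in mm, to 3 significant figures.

≈ 87.2 mm

Vina: ice volume = 3.13×10^4 km² × 1320 m = 4.132×10^4 km³; 0.85 × 4.132×10^4 × (911/999.5) = 3.201×10^4 km³ of water.
Spread over 3.67×10^14 m² of ocean, Δh = 3.201×10^13 / 3.67×10^14 = 0.0872 m = 87.2 mm.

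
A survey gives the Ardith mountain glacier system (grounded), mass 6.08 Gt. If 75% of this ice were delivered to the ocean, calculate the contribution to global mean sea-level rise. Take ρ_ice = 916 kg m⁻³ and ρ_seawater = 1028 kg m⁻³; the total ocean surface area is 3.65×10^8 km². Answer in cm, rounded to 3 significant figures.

≈ 1.22×10^-3 cm

Ardith: 0.75 × 6.08 Gt = 4.560×10^12 kg; dividing by ρ_w = 1028 kg m⁻³ gives 4.436×10^9 m³ of water.
Spread over 3.65×10^14 m² of ocean, Δh = 4.436×10^9 / 3.65×10^14 = 1.22×10^-5 m = 1.22×10^-3 cm.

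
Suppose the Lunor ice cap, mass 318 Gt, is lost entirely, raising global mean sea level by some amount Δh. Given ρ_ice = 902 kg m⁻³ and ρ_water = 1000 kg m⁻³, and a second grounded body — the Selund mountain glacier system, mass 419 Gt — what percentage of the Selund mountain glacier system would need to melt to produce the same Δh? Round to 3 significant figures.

Equal sea-level rise means equal mass of meltwater, i.e. equal mass of ice lost.
Ice mass of Lunor: 3.180×10^14 kg; ice mass of Selund: 4.190×10^14 kg.
Fraction required = 3.180×10^14 / 4.190×10^14 = 0.759 → 75.9 %.

≈ 75.9 %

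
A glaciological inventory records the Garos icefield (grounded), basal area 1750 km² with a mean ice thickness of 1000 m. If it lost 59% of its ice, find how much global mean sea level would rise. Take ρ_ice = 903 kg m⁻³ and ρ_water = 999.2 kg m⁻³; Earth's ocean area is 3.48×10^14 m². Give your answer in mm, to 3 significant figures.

Garos: ice volume = 1750 km² × 1000 m = 1750 km³; 0.59 × 1750 × (903/999.2) = 933.1 km³ of water.
Spread over 3.48×10^14 m² of ocean, Δh = 9.331×10^11 / 3.48×10^14 = 2.68×10^-3 m = 2.68 mm.

≈ 2.68 mm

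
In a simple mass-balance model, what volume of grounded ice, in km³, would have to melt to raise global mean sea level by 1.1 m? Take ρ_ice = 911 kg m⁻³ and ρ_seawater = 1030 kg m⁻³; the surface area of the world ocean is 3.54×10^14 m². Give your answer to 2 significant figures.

Required water volume = Δh × A = 1.1 m × 3.54×10^14 m² = 3.894×10^14 m³ = 3.894×10^5 km³.
Ice volume = water volume × ρ_w/ρ_ice = 3.894×10^5 × 1030/911 = 4.4×10^5 km³.

≈ 4.4×10^5 km³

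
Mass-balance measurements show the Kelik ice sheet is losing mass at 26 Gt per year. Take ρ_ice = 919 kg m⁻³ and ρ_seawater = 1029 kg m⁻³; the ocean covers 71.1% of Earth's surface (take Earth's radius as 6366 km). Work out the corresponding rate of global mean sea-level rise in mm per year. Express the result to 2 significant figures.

≈ 0.070 mm/yr

ρ_w = 1029 kg m⁻³. Annual water volume added = 26 Gt / ρ_w = 2.600×10^13 kg / 1029 kg m⁻³ = 2.527×10^10 m³.
Δh per year = 2.527×10^10 / 3.62×10^14 = 6.98×10^-5 m = 0.070 mm.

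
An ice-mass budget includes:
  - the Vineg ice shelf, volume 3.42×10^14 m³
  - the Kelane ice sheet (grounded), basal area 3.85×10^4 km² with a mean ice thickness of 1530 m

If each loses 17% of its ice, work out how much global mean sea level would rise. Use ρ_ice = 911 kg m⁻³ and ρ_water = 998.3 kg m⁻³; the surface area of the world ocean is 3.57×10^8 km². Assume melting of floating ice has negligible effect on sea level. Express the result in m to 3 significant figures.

≈ 0.0256 m

The Vineg ice shelf is floating and already displaces its own weight of water, so its melt adds essentially nothing to sea level.
Kelane: ice volume = 3.85×10^4 km² × 1530 m = 5.890×10^4 km³; 0.17 × 5.890×10^4 × (911/998.3) = 9138 km³ of water.
Total added water ≈ 9.138×10^12 m³ over 3.57×10^14 m² → Δh = 0.0256 m.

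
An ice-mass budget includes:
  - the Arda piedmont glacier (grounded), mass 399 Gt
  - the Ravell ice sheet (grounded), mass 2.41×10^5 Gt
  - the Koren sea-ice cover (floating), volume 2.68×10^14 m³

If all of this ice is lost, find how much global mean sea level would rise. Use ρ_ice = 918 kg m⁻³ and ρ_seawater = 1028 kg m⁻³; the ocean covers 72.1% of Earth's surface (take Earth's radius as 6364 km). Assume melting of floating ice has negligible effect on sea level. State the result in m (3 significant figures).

Arda: 399 Gt = 3.990×10^14 kg; dividing by ρ_w = 1028 kg m⁻³ gives 3.881×10^11 m³ of water.
Ravell: 2.41×10^5 Gt = 2.410×10^17 kg; dividing by ρ_w = 1028 kg m⁻³ gives 2.344×10^14 m³ of water.
The Koren sea-ice cover is floating and already displaces its own weight of water, so its melt adds essentially nothing to sea level.
Total added water ≈ 2.348×10^14 m³ over 3.67×10^14 m² → Δh = 0.640 m.

≈ 0.640 m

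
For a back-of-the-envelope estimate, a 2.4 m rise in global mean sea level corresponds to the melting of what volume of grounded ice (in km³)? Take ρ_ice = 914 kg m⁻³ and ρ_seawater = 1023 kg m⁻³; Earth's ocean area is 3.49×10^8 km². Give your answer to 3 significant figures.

≈ 9.37×10^5 km³

Required water volume = Δh × A = 2.4 m × 3.49×10^14 m² = 8.376×10^14 m³ = 8.376×10^5 km³.
Ice volume = water volume × ρ_w/ρ_ice = 8.376×10^5 × 1023/914 = 9.37×10^5 km³.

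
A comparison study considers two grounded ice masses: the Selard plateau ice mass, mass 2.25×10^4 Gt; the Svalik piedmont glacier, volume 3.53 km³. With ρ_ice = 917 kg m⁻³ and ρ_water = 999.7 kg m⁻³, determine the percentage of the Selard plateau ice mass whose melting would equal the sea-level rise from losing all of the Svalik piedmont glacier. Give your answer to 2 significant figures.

Equal sea-level rise means equal mass of meltwater, i.e. equal mass of ice lost.
Ice mass of Svalik: 3.237×10^12 kg; ice mass of Selard: 2.250×10^16 kg.
Fraction required = 3.237×10^12 / 2.250×10^16 = 1.44×10^-4 → 0.014 %.

≈ 0.014 %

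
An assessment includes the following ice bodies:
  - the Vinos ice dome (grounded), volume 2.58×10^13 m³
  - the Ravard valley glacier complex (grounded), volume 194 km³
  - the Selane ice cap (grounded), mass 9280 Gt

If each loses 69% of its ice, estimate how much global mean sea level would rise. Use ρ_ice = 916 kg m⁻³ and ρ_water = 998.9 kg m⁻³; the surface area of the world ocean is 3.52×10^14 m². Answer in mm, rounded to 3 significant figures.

Vinos: 0.69 × 2.58×10^13 m³ × (916/998.9) = 1.632×10^13 m³ of water.
Ravard: 0.69 × 194 km³ × (916/998.9) = 122.8 km³ of water.
Selane: 0.69 × 9280 Gt = 6.403×10^15 kg; dividing by ρ_w = 998.9 kg m⁻³ gives 6.410×10^12 m³ of water.
Total added water ≈ 2.286×10^13 m³ over 3.52×10^14 m² → Δh = 0.0649 m = 64.9 mm.

≈ 64.9 mm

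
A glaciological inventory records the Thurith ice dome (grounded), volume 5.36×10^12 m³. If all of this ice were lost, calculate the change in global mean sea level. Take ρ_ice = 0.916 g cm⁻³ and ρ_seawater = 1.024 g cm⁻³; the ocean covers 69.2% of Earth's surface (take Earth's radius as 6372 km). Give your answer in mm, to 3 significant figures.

≈ 13.6 mm

Thurith: 5.36×10^12 m³ × (916/1024) = 4.795×10^12 m³ of water.
Spread over 3.53×10^14 m² of ocean, Δh = 4.795×10^12 / 3.53×10^14 = 0.0136 m = 13.6 mm.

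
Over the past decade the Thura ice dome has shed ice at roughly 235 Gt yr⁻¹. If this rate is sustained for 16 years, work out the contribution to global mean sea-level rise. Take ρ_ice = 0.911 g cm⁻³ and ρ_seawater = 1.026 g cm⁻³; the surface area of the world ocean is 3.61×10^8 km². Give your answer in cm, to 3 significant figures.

≈ 1.02 cm

Total mass lost = 235 Gt/yr × 16 yr = 3760 Gt = 3.760×10^15 kg.
ρ_w = 1.026 g cm⁻³ = 1026 kg m⁻³, so water volume = 3.760×10^15 / 1026 = 3.665×10^12 m³.
Δh = 3.665×10^12 / 3.61×10^14 = 0.0102 m = 1.02 cm.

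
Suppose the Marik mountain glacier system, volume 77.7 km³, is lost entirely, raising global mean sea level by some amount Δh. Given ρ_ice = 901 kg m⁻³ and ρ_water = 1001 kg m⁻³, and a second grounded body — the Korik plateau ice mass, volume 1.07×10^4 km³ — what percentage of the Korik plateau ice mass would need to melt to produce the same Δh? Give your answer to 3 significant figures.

≈ 0.726 %

Equal sea-level rise means equal mass of meltwater, i.e. equal mass of ice lost.
Ice mass of Marik: 7.001×10^13 kg; ice mass of Korik: 9.641×10^15 kg.
Fraction required = 7.001×10^13 / 9.641×10^15 = 7.26×10^-3 → 0.726 %.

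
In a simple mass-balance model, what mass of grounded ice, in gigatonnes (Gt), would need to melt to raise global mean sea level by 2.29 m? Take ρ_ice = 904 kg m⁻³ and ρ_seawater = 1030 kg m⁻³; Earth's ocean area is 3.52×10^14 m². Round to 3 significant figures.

Required water volume = Δh × A = 2.29 m × 3.52×10^14 m² = 8.061×10^14 m³.
ρ_w = 1030 kg m⁻³, so the mass of water = 8.061×10^14 m³ × 1030 kg m⁻³ = 8.303×10^17 kg = 8.30×10^5 Gt (and the same mass of ice, by conservation).

≈ 8.30×10^5 Gt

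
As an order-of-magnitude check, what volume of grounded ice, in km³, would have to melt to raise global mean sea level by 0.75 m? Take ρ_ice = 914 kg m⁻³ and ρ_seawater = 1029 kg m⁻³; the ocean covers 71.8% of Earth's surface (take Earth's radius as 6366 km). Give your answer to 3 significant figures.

Required water volume = Δh × A = 0.75 m × 3.66×10^14 m² = 2.742×10^14 m³ = 2.742×10^5 km³.
Ice volume = water volume × ρ_w/ρ_ice = 2.742×10^5 × 1029/914 = 3.09×10^5 km³.

≈ 3.09×10^5 km³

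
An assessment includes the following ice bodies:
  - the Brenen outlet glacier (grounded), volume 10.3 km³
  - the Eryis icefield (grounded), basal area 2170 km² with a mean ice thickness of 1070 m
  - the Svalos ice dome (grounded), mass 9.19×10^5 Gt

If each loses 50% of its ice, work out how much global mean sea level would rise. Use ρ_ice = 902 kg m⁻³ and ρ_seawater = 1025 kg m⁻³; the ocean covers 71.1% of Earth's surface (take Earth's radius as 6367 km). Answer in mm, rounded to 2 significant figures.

≈ 1200 mm

Brenen: 0.5 × 10.3 km³ × (902/1025) = 4.532 km³ of water.
Eryis: ice volume = 2170 km² × 1070 m = 2322 km³; 0.5 × 2322 × (902/1025) = 1022 km³ of water.
Svalos: 0.5 × 9.19×10^5 Gt = 4.595×10^17 kg; dividing by ρ_w = 1025 kg m⁻³ gives 4.483×10^14 m³ of water.
Total added water ≈ 4.493×10^14 m³ over 3.62×10^14 m² → Δh = 1.24 m = 1200 mm.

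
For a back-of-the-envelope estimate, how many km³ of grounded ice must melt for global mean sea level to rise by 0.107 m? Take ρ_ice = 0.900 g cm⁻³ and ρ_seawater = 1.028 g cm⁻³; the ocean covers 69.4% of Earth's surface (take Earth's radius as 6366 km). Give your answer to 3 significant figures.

Required water volume = Δh × A = 0.107 m × 3.53×10^14 m² = 3.782×10^13 m³ = 3.782×10^4 km³.
Ice volume = water volume × ρ_w/ρ_ice = 3.782×10^4 × 1028/900 = 4.32×10^4 km³.

≈ 4.32×10^4 km³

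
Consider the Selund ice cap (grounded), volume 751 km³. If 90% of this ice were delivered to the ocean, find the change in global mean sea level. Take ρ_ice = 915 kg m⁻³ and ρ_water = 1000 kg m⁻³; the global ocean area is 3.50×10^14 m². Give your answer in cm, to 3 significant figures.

Selund: 0.9 × 751 km³ × (915/1000) = 618.4 km³ of water.
Spread over 3.50×10^14 m² of ocean, Δh = 6.184×10^11 / 3.50×10^14 = 1.77×10^-3 m = 0.177 cm.

≈ 0.177 cm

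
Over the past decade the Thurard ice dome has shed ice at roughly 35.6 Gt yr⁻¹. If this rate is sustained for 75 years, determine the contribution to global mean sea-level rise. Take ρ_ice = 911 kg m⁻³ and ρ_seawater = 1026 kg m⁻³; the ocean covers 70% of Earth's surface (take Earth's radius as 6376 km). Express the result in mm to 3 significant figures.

≈ 7.28 mm

Total mass lost = 35.6 Gt/yr × 75 yr = 2670 Gt = 2.670×10^15 kg.
ρ_w = 1026 kg m⁻³, so water volume = 2.670×10^15 / 1026 = 2.602×10^12 m³.
Δh = 2.602×10^12 / 3.58×10^14 = 7.28×10^-3 m = 7.28 mm.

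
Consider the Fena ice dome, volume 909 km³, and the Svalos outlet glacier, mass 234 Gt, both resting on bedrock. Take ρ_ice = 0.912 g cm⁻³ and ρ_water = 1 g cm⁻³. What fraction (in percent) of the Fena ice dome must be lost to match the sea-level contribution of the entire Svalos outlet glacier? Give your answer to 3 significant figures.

Equal sea-level rise means equal mass of meltwater, i.e. equal mass of ice lost.
Ice mass of Svalos: 2.340×10^14 kg; ice mass of Fena: 8.290×10^14 kg.
Fraction required = 2.340×10^14 / 8.290×10^14 = 0.282 → 28.2 %.

≈ 28.2 %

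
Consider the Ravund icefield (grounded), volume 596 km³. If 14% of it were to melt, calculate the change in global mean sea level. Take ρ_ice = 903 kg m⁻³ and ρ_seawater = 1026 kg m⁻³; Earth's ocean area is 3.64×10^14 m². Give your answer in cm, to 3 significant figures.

≈ 0.0202 cm

Ravund: 0.14 × 596 km³ × (903/1026) = 73.44 km³ of water.
Spread over 3.64×10^14 m² of ocean, Δh = 7.344×10^10 / 3.64×10^14 = 2.02×10^-4 m = 0.0202 cm.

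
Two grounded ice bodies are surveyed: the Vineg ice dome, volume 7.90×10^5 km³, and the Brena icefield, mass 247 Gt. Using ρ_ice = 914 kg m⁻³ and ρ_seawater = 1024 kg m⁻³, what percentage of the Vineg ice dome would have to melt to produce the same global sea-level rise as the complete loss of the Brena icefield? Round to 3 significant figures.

≈ 0.0342 %

Equal sea-level rise means equal mass of meltwater, i.e. equal mass of ice lost.
Ice mass of Brena: 2.470×10^14 kg; ice mass of Vineg: 7.221×10^17 kg.
Fraction required = 2.470×10^14 / 7.221×10^17 = 3.42×10^-4 → 0.0342 %.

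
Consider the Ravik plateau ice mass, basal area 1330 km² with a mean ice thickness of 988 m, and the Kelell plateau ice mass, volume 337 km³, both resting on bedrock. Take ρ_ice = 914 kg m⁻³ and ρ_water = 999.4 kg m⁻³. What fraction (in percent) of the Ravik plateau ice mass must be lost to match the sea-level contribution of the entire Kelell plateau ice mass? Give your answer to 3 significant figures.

≈ 25.6 %

Equal sea-level rise means equal mass of meltwater, i.e. equal mass of ice lost.
Ice mass of Kelell: 3.080×10^14 kg; ice mass of Ravik: 1.201×10^15 kg.
Fraction required = 3.080×10^14 / 1.201×10^15 = 0.256 → 25.6 %.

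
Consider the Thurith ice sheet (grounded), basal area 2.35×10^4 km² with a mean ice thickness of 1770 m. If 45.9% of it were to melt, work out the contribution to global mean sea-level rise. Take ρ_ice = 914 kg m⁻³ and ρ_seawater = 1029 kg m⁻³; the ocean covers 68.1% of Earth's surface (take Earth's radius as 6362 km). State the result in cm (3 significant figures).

≈ 4.90 cm

Thurith: ice volume = 2.35×10^4 km² × 1770 m = 4.160×10^4 km³; 0.459 × 4.160×10^4 × (914/1029) = 1.696×10^4 km³ of water.
Spread over 3.46×10^14 m² of ocean, Δh = 1.696×10^13 / 3.46×10^14 = 0.0490 m = 4.90 cm.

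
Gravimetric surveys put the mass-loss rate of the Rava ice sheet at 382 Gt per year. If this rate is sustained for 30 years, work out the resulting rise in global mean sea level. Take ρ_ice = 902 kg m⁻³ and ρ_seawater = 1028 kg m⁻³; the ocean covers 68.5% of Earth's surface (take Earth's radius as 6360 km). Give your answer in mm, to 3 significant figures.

≈ 32.0 mm

Total mass lost = 382 Gt/yr × 30 yr = 1.146×10^4 Gt = 1.146×10^16 kg.
ρ_w = 1028 kg m⁻³, so water volume = 1.146×10^16 / 1028 = 1.115×10^13 m³.
Δh = 1.115×10^13 / 3.48×10^14 = 0.0320 m = 32.0 mm.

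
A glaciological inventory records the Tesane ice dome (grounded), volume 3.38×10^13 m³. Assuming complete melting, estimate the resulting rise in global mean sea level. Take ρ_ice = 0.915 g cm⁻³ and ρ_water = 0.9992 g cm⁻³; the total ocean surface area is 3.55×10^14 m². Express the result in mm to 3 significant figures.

Tesane: 3.38×10^13 m³ × (915/999.2) = 3.095×10^13 m³ of water.
Spread over 3.55×10^14 m² of ocean, Δh = 3.095×10^13 / 3.55×10^14 = 0.0872 m = 87.2 mm.

≈ 87.2 mm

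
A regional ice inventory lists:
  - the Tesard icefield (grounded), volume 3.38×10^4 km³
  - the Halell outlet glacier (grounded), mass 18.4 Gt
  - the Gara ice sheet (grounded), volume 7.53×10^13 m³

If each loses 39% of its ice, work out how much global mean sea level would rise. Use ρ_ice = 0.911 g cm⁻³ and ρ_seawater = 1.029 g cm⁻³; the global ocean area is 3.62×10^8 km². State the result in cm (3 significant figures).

≈ 10.4 cm

Tesard: 0.39 × 3.38×10^4 km³ × (911/1029) = 1.167×10^4 km³ of water.
Halell: 0.39 × 18.4 Gt = 7.176×10^12 kg; dividing by ρ_w = 1.029 g cm⁻³ = 1029 kg m⁻³ gives 6.974×10^9 m³ of water.
Gara: 0.39 × 7.53×10^13 m³ × (911/1029) = 2.600×10^13 m³ of water.
Total added water ≈ 3.768×10^13 m³ over 3.62×10^14 m² → Δh = 0.104 m = 10.4 cm.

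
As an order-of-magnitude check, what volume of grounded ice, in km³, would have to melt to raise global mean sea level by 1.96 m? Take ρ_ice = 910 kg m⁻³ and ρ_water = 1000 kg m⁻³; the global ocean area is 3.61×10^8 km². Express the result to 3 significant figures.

Required water volume = Δh × A = 1.96 m × 3.61×10^14 m² = 7.076×10^14 m³ = 7.076×10^5 km³.
Ice volume = water volume × ρ_w/ρ_ice = 7.076×10^5 × 1000/910 = 7.78×10^5 km³.

≈ 7.78×10^5 km³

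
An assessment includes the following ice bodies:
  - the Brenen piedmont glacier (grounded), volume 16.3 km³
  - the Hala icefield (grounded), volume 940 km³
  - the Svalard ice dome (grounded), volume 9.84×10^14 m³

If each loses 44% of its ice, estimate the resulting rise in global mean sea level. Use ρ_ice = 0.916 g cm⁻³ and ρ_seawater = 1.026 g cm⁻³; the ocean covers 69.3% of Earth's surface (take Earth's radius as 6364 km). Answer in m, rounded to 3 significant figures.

≈ 1.10 m

Brenen: 0.44 × 16.3 km³ × (916/1026) = 6.403 km³ of water.
Hala: 0.44 × 940 km³ × (916/1026) = 369.3 km³ of water.
Svalard: 0.44 × 9.84×10^14 m³ × (916/1026) = 3.865×10^14 m³ of water.
Total added water ≈ 3.869×10^14 m³ over 3.53×10^14 m² → Δh = 1.10 m.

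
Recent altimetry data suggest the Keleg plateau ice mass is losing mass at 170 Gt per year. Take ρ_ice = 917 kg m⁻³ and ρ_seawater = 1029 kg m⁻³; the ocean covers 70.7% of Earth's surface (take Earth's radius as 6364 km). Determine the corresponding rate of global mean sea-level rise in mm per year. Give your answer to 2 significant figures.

ρ_w = 1029 kg m⁻³. Annual water volume added = 170 Gt / ρ_w = 1.700×10^14 kg / 1029 kg m⁻³ = 1.652×10^11 m³.
Δh per year = 1.652×10^11 / 3.60×10^14 = 4.59×10^-4 m = 0.46 mm.

≈ 0.46 mm/yr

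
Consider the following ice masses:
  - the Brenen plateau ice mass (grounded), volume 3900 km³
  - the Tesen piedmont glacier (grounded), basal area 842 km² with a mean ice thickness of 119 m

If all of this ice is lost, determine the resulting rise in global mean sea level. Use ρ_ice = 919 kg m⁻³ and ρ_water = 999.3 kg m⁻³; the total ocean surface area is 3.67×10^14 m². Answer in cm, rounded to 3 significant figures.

≈ 1.00 cm

Brenen: 3900 km³ × (919/999.3) = 3587 km³ of water.
Tesen: ice volume = 842 km² × 119 m = 100.2 km³; 100.2 × (919/999.3) = 92.15 km³ of water.
Total added water ≈ 3.679×10^12 m³ over 3.67×10^14 m² → Δh = 0.0100 m = 1.00 cm.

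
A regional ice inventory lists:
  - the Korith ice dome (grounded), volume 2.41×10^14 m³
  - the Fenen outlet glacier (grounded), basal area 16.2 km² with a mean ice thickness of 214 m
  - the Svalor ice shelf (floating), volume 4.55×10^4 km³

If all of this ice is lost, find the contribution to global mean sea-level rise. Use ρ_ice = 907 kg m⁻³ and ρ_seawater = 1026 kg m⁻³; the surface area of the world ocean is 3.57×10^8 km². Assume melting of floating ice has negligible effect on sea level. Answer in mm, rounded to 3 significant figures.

Korith: 2.41×10^14 m³ × (907/1026) = 2.130×10^14 m³ of water.
Fenen: ice volume = 16.2 km² × 214 m = 3.467 km³; 3.467 × (907/1026) = 3.065 km³ of water.
The Svalor ice shelf is floating and already displaces its own weight of water, so its melt adds essentially nothing to sea level.
Total added water ≈ 2.131×10^14 m³ over 3.57×10^14 m² → Δh = 0.597 m = 597 mm.

≈ 597 mm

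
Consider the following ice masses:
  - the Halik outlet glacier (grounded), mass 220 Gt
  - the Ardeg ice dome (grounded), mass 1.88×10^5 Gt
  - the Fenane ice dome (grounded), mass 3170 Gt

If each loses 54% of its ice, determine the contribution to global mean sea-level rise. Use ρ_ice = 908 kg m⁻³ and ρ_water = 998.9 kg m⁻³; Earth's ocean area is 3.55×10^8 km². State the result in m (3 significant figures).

Halik: 0.54 × 220 Gt = 1.188×10^14 kg; dividing by ρ_w = 998.9 kg m⁻³ gives 1.189×10^11 m³ of water.
Ardeg: 0.54 × 1.88×10^5 Gt = 1.015×10^17 kg; dividing by ρ_w = 998.9 kg m⁻³ gives 1.016×10^14 m³ of water.
Fenane: 0.54 × 3170 Gt = 1.712×10^15 kg; dividing by ρ_w = 998.9 kg m⁻³ gives 1.714×10^12 m³ of water.
Total added water ≈ 1.035×10^14 m³ over 3.55×10^14 m² → Δh = 0.291 m.

≈ 0.291 m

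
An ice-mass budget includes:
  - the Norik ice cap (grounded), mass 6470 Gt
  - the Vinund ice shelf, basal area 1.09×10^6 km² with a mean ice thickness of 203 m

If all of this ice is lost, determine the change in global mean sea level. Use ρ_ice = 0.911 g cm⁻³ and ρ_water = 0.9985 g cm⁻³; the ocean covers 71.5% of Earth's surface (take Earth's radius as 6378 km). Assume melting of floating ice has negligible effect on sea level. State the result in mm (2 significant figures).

Norik: 6470 Gt = 6.470×10^15 kg; dividing by ρ_w = 0.9985 g cm⁻³ = 998.5 kg m⁻³ gives 6.480×10^12 m³ of water.
The Vinund ice shelf is floating and already displaces its own weight of water, so its melt adds essentially nothing to sea level.
Total added water ≈ 6.480×10^12 m³ over 3.65×10^14 m² → Δh = 0.0177 m = 18 mm.

≈ 18 mm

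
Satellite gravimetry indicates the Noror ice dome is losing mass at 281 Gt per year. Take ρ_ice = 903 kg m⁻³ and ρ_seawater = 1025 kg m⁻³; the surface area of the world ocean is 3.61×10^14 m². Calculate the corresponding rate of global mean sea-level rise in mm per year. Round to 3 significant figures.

≈ 0.759 mm/yr

ρ_w = 1025 kg m⁻³. Annual water volume added = 281 Gt / ρ_w = 2.810×10^14 kg / 1025 kg m⁻³ = 2.741×10^11 m³.
Δh per year = 2.741×10^11 / 3.61×10^14 = 7.59×10^-4 m = 0.759 mm.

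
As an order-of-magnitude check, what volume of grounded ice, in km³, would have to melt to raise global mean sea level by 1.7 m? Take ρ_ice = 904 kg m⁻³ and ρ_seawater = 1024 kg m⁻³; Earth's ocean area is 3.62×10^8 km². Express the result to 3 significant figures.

Required water volume = Δh × A = 1.7 m × 3.62×10^14 m² = 6.154×10^14 m³ = 6.154×10^5 km³.
Ice volume = water volume × ρ_w/ρ_ice = 6.154×10^5 × 1024/904 = 6.97×10^5 km³.

≈ 6.97×10^5 km³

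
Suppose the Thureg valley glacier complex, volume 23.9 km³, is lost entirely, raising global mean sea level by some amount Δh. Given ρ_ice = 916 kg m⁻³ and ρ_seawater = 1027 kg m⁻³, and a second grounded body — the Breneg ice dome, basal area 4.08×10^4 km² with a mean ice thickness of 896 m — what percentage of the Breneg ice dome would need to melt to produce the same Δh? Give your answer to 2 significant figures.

Equal sea-level rise means equal mass of meltwater, i.e. equal mass of ice lost.
Ice mass of Thureg: 2.189×10^13 kg; ice mass of Breneg: 3.349×10^16 kg.
Fraction required = 2.189×10^13 / 3.349×10^16 = 6.54×10^-4 → 0.065 %.

≈ 0.065 %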